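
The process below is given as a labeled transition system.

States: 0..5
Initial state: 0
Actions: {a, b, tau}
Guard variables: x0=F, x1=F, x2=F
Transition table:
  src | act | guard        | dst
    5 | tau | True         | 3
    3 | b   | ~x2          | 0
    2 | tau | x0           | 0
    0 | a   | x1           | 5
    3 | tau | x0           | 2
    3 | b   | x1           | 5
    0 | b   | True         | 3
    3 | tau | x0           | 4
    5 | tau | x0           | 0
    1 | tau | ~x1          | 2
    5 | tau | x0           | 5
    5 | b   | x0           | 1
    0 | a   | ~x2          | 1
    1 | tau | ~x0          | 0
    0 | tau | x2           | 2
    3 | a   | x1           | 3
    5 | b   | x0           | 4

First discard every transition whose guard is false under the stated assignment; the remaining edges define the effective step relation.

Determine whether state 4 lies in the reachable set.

6 transition(s) survive guard evaluation.
L0 = {0}
L1 = {1,3}  total {0,1,3}
L2 = {2}  total {0,1,2,3}
R = {0,1,2,3}

Answer: UNREACHABLE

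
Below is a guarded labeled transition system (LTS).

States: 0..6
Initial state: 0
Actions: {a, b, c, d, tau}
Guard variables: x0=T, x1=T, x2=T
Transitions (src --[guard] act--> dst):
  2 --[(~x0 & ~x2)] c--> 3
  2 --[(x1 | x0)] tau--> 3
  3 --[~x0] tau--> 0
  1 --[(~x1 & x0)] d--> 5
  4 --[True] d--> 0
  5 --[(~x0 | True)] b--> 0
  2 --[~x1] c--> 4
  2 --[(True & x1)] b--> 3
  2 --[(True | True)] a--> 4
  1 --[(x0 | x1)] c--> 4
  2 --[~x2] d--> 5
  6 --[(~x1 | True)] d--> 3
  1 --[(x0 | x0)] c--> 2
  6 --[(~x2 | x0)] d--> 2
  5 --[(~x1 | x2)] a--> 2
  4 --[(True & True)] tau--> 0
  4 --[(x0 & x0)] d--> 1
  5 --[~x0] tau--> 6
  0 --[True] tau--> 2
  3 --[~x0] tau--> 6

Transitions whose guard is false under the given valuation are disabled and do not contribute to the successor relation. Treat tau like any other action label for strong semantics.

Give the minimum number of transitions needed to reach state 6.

BFS to 6:
  Layer 0: {0}
  Layer 1: {2}
  Layer 2: {3,4}
  Layer 3: {1}
6 never appears.

Answer: UNREACHABLE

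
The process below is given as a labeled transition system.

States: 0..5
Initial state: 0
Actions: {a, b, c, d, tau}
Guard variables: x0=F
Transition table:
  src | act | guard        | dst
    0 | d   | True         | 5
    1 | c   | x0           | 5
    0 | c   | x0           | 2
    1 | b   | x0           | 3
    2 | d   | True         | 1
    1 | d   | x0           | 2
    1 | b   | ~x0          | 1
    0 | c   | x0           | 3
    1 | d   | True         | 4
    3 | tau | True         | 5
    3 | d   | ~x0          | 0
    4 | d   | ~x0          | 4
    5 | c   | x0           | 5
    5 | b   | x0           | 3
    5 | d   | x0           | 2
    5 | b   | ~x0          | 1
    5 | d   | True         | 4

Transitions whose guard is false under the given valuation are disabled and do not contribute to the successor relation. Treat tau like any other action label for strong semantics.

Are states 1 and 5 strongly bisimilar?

Refine partition for ~:
  round 0: {{0,1,2,3,4,5}}
  round 1: {{0,2,4},{1,5},{3}}
  round 2: {{0,2},{1,5},{3},{4}}
4 equivalence class(es) (converged in 3)
class of 1: {1,5}; class of 5: {1,5}

Answer: BISIMILAR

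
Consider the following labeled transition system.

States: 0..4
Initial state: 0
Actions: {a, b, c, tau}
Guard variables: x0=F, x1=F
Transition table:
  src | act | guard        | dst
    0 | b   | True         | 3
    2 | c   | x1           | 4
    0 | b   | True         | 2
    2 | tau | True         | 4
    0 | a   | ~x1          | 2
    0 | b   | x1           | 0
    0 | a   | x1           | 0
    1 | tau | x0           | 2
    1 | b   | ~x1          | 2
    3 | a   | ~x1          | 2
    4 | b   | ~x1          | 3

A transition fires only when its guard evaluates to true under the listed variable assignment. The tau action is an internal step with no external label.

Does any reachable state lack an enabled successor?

Reachable = {0,2,3,4}
  0: a→2  b→2  b→3  [deg 3]
  2: tau→4  [deg 1]
  3: a→2  [deg 1]
  4: b→3  [deg 1]

Answer: DEADLOCK-FREE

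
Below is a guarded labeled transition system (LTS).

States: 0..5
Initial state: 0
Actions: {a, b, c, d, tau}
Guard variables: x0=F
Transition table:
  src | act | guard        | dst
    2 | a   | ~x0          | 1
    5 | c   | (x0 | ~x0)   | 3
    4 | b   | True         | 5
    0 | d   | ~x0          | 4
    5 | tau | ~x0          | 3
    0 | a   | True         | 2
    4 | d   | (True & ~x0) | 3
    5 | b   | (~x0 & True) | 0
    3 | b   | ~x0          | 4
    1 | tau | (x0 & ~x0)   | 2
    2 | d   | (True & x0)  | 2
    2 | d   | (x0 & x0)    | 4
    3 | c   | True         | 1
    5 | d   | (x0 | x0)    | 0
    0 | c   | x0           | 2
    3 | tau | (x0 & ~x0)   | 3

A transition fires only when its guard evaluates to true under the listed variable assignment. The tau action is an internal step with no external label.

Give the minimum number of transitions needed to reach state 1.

Answer: 2

Trace:
BFS to 1:
  depth 0: {0}
  depth 1: {2,4}
  depth 2: {1,3,5}
1 enters at depth 2; path a·a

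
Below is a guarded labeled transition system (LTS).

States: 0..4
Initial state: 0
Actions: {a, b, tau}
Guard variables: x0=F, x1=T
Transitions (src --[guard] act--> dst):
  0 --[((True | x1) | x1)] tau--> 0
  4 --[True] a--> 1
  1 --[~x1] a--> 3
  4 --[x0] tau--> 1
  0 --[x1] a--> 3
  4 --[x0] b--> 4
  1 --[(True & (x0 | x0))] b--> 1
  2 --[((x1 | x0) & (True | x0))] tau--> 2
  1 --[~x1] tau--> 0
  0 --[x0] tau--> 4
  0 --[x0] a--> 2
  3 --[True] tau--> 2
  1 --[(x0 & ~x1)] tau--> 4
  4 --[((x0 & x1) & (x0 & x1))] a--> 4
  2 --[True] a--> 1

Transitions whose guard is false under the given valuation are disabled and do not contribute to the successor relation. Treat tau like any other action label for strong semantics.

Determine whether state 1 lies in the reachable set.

Answer: REACHABLE

Analysis:
After dropping false guards: 6 live edges.
L0 = {0}
L1 = {3}  total {0,3}
L2 = {2}  total {0,2,3}
L3 = {1}  total {0,1,2,3}
Reachable = {0,1,2,3}
witness 1: a·tau·a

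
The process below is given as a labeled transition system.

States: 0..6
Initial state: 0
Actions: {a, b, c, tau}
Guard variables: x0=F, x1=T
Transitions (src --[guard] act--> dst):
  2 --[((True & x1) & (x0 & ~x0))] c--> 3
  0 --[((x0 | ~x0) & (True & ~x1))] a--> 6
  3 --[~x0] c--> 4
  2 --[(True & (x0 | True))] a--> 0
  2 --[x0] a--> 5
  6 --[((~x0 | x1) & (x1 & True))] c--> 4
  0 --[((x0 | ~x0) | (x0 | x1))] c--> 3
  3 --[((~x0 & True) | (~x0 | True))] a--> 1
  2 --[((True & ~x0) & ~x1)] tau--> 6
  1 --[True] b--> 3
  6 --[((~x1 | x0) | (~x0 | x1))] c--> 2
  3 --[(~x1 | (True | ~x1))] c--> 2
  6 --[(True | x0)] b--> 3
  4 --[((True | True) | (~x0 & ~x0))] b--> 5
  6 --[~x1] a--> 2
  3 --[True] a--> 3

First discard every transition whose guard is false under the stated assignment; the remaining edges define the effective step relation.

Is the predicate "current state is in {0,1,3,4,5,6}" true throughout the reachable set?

Answer: INVARIANT VIOLATED at state 2

Working:
Allowed set {0,1,3,4,5,6}
R = {0,1,2,3,4,5}
  0: ✓
  1: ✓
  2: ✗ unsafe
  3: ✓
  4: ✓
  5: ✓
counterexample path to 2: c·c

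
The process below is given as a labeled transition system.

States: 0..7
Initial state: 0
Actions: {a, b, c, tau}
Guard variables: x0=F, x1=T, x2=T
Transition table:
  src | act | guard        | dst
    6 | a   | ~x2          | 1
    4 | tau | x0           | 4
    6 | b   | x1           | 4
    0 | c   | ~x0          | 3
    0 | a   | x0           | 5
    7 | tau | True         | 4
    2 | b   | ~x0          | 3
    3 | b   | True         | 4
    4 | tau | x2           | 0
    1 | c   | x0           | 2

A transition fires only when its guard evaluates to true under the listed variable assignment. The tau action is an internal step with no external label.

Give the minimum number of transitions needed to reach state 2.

Answer: UNREACHABLE

Analysis:
BFS to 2:
  L0 = {0}
  L1 = {3}
  L2 = {4}
2 never appears.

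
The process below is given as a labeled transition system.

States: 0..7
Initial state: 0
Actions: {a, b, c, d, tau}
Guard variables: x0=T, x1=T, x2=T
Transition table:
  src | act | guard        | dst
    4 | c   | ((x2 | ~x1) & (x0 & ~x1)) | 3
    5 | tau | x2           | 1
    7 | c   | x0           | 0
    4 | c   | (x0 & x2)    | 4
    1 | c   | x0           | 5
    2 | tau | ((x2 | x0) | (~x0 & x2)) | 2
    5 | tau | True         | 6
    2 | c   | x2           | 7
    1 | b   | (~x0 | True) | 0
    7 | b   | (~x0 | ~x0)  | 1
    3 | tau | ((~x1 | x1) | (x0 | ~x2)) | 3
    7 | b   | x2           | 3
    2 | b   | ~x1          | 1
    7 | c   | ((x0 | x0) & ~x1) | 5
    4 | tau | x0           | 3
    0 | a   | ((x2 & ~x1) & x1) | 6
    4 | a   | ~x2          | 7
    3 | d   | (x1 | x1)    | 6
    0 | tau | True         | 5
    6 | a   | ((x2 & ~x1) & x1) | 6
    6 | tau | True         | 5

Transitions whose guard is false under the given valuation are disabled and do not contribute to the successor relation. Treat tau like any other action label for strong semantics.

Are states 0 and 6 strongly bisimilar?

Refine partition for ~:
  π0 = {{0,1,2,3,4,5,6,7}}
  π1 = {{0,5,6},{1,7},{2,4},{3}}
  π2 = {{0,6},{1},{2},{3},{4},{5},{7}}
7 equivalence class(es) (converged in 3)
class of 0: {0,6}; class of 6: {0,6}

Answer: BISIMILAR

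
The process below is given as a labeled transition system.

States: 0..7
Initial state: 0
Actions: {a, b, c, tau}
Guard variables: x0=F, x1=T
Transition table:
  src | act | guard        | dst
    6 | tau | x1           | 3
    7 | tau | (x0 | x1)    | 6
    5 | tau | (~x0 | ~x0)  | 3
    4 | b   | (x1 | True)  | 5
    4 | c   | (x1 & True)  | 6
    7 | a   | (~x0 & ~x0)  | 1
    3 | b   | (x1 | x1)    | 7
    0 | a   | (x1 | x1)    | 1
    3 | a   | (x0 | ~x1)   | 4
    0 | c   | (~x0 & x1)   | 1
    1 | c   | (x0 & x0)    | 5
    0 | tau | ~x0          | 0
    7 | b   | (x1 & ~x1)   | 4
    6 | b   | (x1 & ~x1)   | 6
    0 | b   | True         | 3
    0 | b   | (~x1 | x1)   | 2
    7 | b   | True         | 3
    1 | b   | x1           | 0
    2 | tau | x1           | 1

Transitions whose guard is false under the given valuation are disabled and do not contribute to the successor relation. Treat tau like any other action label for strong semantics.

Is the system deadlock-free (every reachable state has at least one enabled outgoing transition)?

Answer: DEADLOCK-FREE

Analysis:
Reachable = {0,1,2,3,6,7}
  0: a→1  b→2  b→3  c→1  tau→0  [deg 5]
  1: b→0  [deg 1]
  2: tau→1  [deg 1]
  3: b→7  [deg 1]
  6: tau→3  [deg 1]
  7: a→1  b→3  tau→6  [deg 3]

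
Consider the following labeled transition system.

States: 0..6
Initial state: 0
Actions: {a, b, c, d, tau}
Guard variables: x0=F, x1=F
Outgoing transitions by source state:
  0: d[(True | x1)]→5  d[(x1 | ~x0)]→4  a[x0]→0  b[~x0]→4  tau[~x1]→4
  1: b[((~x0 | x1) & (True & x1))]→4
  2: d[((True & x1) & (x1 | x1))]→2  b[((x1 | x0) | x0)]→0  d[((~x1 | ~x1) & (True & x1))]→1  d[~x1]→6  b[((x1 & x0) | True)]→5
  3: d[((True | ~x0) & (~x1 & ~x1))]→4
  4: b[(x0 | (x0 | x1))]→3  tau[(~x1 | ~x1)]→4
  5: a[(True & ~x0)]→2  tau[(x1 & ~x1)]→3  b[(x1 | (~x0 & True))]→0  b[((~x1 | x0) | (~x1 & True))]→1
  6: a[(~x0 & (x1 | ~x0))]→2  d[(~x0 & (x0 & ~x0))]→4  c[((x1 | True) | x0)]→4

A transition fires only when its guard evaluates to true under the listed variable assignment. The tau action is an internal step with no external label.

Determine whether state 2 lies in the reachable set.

13 transition(s) survive guard evaluation.
Layer 0: {0}
Layer 1: {4,5}  cumulative {0,4,5}
Layer 2: {1,2}  cumulative {0,1,2,4,5}
Layer 3: {6}  cumulative {0,1,2,4,5,6}
R = {0,1,2,4,5,6}
witness 2: d·a

Answer: REACHABLE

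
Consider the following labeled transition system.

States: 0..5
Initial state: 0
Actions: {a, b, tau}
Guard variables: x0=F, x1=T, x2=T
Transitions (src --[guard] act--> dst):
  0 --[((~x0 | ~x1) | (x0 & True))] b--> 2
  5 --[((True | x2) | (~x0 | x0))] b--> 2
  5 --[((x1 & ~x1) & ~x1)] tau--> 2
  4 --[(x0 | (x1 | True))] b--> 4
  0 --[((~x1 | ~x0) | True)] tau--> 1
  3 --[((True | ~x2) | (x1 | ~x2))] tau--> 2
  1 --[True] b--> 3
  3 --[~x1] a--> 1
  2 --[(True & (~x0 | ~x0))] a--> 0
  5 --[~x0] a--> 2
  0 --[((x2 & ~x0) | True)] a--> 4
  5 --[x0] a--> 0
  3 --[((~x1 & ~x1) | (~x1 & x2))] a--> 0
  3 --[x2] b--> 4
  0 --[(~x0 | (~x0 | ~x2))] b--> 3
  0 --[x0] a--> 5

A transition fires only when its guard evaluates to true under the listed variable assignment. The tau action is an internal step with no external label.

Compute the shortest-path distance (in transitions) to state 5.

BFS to 5:
  depth 0: {0}
  depth 1: {1,2,3,4}
5 never appears.

Answer: UNREACHABLE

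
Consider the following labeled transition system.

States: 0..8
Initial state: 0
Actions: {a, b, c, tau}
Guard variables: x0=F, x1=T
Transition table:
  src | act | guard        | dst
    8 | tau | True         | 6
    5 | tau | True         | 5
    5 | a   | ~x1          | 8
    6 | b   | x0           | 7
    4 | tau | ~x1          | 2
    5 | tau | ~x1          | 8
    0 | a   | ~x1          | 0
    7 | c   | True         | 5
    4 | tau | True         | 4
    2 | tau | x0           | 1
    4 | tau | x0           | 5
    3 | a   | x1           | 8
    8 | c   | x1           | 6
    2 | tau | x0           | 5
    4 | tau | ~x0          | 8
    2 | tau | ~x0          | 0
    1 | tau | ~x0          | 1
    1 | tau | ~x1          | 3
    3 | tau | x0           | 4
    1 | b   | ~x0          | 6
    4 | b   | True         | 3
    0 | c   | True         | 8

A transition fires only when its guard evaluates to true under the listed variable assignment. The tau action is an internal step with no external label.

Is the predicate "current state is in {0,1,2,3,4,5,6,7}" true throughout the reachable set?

Answer: INVARIANT VIOLATED at state 8

Analysis:
Inv-set: {0,1,2,3,4,5,6,7}
Reachable = {0,6,8}
  0: safe
  6: safe
  8: VIOLATES
reach 8 via c — violates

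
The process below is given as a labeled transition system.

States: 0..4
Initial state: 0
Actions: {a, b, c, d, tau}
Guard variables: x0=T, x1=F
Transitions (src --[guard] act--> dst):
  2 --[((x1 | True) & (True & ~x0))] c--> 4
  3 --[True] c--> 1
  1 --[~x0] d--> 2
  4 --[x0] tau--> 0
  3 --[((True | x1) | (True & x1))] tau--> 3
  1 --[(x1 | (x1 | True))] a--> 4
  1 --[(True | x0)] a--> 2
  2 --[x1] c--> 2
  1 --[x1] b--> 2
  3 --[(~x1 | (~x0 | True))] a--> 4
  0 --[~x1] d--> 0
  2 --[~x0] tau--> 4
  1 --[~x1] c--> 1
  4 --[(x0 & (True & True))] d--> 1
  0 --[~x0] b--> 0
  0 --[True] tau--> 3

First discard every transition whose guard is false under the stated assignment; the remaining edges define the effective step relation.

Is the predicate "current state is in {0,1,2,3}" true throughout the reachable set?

Answer: INVARIANT VIOLATED at state 4

Working:
Allowed set {0,1,2,3}
Reachable = {0,1,2,3,4}
  0: safe
  1: safe
  2: safe
  3: safe
  4: VIOLATES
witness against invariant: tau·a → 4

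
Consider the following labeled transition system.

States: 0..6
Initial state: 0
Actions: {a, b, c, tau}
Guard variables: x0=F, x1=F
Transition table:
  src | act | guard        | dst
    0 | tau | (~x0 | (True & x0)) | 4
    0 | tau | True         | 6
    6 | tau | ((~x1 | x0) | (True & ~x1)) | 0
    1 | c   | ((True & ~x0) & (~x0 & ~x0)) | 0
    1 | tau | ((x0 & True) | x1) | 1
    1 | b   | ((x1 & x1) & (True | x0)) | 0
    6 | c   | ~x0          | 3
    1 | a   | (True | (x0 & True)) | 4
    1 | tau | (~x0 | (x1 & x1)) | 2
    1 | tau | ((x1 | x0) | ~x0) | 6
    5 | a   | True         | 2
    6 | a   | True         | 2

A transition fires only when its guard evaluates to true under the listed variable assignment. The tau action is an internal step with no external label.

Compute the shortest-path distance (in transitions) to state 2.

Answer: 2

Analysis:
Layered search for 2:
  L0 = {0}
  L1 = {4,6}
  L2 = {2,3}
depth(2)=2, e.g. tau·a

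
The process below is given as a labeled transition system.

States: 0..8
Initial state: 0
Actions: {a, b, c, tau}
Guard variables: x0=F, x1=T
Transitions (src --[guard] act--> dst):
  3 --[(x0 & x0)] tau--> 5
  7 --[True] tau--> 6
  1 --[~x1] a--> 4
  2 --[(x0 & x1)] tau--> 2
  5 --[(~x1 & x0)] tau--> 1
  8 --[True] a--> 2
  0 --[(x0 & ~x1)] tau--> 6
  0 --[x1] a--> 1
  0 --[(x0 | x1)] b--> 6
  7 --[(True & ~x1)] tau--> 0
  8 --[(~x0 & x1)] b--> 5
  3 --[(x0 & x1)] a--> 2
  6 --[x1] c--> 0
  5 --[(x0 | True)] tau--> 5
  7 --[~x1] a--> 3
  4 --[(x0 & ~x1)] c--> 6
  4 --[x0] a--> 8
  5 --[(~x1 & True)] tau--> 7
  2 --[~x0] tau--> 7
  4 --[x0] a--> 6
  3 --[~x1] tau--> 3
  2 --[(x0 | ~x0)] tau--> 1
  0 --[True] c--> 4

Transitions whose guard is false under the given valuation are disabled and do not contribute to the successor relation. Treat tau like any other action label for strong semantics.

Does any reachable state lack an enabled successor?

Answer: DEADLOCK at state 1

Analysis:
Reachable = {0,1,4,6}
  0: a→1  b→6  c→4  [deg 3]
  1: ∅  [STUCK]
  4: ∅  [STUCK]
  6: c→0  [deg 1]
Path to 1: a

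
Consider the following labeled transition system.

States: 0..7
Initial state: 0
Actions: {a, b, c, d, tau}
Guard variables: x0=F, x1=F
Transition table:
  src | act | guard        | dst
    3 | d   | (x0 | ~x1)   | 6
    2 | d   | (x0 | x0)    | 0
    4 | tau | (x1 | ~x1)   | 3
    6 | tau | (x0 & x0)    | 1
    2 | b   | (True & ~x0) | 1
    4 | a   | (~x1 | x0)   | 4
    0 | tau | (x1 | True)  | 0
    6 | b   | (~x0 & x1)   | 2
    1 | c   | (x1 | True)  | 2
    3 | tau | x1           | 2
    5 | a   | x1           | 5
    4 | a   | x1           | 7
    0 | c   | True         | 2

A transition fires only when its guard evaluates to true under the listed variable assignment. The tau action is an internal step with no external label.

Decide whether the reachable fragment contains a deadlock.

Reachable = {0,1,2}
  0: c→2  tau→0  [2 out]
  1: c→2  [1 out]
  2: b→1  [1 out]

Answer: DEADLOCK-FREE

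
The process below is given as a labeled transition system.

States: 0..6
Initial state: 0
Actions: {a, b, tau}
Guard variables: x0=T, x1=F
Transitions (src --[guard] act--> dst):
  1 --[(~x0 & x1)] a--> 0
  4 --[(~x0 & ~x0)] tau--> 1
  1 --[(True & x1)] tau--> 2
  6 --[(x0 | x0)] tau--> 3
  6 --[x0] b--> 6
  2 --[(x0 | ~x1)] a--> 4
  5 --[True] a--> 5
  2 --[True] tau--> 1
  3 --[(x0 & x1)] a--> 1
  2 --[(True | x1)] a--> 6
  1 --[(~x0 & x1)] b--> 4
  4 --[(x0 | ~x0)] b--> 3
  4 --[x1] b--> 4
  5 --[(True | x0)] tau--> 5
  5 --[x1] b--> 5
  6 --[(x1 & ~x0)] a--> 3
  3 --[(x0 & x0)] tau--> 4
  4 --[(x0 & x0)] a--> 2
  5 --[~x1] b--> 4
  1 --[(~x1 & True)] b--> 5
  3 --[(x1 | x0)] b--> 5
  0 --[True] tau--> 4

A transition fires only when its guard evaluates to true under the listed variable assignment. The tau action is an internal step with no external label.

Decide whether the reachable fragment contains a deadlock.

Answer: DEADLOCK-FREE

Trace:
Reachable = {0,1,2,3,4,5,6}
  0: tau→4  [1 exit(s)]
  1: b→5  [1 exit(s)]
  2: a→4  a→6  tau→1  [3 exit(s)]
  3: b→5  tau→4  [2 exit(s)]
  4: a→2  b→3  [2 exit(s)]
  5: a→5  b→4  tau→5  [3 exit(s)]
  6: b→6  tau→3  [2 exit(s)]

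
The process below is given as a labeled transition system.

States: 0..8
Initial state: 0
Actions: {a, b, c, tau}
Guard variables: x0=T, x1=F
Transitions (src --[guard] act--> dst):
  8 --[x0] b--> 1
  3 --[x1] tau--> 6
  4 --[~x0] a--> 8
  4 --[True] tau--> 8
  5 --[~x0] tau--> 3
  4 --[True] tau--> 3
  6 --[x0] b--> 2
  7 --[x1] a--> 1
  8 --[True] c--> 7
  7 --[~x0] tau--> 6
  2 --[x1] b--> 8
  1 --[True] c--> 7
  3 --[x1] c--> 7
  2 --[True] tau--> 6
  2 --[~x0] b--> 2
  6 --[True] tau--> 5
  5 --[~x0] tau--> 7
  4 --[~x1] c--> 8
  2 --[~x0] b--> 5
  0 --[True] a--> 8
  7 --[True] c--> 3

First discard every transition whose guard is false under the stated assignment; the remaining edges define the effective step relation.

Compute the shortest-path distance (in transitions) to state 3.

Answer: 3

Trace:
BFS to 3:
  depth 0: {0}
  depth 1: {8}
  depth 2: {1,7}
  depth 3: {3}
depth(3)=3, e.g. a·c·c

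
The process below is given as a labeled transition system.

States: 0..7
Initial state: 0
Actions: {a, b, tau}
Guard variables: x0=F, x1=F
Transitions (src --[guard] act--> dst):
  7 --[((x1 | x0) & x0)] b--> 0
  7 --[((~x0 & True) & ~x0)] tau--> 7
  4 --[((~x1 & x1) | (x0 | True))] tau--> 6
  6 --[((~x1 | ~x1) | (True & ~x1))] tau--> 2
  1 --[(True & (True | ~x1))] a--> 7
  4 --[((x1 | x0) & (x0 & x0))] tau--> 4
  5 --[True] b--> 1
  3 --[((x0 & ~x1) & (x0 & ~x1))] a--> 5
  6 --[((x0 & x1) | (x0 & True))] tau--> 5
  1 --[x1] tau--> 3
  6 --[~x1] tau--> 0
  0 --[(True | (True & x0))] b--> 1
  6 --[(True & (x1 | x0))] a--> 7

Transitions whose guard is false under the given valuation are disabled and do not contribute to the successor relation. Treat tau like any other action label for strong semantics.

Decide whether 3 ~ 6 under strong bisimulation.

Compute ~ classes (split until stable):
  round 0: {{0,1,2,3,4,5,6,7}}
  round 1: {{0,5},{1},{2,3},{4,6,7}}
  round 2: {{0,5},{1},{2,3},{4,7},{6}}
  round 3: {{0,5},{1},{2,3},{4},{6},{7}}
6 equivalence class(es) (converged in 4)
class of 3: {2,3}; class of 6: {6}

Answer: NOT BISIMILAR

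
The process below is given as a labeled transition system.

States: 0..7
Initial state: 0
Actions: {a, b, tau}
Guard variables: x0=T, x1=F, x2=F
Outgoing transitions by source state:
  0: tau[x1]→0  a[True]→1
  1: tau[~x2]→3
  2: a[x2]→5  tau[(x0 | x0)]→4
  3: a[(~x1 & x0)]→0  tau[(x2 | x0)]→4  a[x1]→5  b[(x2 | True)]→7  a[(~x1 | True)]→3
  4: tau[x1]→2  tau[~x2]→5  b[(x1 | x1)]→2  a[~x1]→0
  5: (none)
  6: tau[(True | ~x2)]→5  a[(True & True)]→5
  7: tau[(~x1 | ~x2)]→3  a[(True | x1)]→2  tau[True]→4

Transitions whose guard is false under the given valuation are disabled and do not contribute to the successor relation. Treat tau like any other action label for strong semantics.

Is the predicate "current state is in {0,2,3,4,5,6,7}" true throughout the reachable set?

Safe = {0,2,3,4,5,6,7}
Reachable = {0,1,2,3,4,5,7}
  0: ok
  1: VIOLATES
  2: ok
  3: ok
  4: ok
  5: ok
  7: ok
witness against invariant: a → 1

Answer: INVARIANT VIOLATED at state 1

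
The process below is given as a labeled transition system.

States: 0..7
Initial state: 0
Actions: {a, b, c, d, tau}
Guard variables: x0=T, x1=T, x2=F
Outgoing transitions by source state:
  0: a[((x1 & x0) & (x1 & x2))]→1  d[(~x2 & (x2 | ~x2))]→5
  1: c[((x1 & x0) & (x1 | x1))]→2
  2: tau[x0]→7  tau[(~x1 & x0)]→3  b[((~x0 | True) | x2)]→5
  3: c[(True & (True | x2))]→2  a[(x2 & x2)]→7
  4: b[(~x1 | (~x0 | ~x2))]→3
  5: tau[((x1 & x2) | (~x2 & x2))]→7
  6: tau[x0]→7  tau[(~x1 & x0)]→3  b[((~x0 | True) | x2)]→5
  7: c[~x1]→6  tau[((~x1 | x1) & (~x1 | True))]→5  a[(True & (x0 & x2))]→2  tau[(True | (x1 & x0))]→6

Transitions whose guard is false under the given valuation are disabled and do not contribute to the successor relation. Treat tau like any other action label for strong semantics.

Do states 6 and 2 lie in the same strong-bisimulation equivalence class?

Bisimulation quotient by refinement:
  π0 = {{0,1,2,3,4,5,6,7}}
  π1 = {{0},{1,3},{2,6},{4},{5},{7}}
Fixed point at round 2; 6 class(es).
6∈{2,6}, 2∈{2,6}

Answer: BISIMILAR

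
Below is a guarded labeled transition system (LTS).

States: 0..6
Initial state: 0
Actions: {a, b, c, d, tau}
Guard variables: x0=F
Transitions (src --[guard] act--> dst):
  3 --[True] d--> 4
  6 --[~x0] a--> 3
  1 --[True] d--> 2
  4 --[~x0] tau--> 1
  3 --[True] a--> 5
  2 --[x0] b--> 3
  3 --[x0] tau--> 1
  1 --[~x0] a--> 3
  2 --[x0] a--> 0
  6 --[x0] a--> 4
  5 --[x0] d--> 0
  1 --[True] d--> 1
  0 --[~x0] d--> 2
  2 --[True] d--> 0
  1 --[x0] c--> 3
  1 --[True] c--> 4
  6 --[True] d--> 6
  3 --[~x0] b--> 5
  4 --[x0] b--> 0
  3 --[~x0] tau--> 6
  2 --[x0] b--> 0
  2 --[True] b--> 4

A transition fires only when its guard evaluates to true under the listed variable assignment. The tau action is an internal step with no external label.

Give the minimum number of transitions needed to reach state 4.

Breadth-first toward 4:
  L0 = {0}
  L1 = {2}
  L2 = {4}
first hit 4 at d=2 via d·b

Answer: 2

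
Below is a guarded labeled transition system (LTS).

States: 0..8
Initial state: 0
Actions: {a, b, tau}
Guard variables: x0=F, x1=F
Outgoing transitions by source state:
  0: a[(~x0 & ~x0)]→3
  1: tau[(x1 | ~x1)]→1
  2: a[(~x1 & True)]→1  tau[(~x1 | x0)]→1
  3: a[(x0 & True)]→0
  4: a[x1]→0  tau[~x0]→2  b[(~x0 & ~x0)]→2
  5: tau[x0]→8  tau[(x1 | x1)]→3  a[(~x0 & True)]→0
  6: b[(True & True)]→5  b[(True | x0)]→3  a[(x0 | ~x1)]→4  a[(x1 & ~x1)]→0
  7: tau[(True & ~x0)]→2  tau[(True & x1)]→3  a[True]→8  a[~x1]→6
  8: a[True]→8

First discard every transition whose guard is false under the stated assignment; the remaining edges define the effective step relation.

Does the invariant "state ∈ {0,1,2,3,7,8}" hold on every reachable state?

Inv-set: {0,1,2,3,7,8}
Reach set: {0,3}
  0: safe
  3: safe

Answer: INVARIANT HOLDS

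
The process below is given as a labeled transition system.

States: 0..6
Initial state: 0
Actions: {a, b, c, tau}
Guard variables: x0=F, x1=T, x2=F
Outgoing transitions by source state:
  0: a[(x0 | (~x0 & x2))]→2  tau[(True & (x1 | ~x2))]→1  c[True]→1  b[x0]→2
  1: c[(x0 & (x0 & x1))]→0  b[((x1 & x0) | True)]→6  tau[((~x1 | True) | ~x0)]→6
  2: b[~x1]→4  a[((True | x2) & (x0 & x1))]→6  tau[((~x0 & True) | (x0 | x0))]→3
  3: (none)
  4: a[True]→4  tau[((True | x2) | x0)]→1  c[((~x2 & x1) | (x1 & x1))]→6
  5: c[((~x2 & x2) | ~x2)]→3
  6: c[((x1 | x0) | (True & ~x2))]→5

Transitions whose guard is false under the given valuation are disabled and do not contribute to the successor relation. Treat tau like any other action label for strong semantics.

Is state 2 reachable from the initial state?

10 transition(s) survive guard evaluation.
L0 = {0}
L1 = {1}  total {0,1}
L2 = {6}  total {0,1,6}
L3 = {5}  total {0,1,5,6}
L4 = {3}  total {0,1,3,5,6}
R = {0,1,3,5,6}

Answer: UNREACHABLE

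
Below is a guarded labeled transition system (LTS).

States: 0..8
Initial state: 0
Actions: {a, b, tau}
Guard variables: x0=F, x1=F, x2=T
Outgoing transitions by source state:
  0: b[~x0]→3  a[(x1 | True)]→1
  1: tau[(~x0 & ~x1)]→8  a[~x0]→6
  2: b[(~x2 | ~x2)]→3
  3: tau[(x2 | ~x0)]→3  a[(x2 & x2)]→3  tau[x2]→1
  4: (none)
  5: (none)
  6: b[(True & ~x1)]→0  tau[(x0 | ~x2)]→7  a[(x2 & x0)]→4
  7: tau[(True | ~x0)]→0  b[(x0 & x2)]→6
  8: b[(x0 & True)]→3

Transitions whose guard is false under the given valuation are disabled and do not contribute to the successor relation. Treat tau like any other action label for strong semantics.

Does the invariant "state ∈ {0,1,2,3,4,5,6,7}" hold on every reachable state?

Allowed set {0,1,2,3,4,5,6,7}
R = {0,1,3,6,8}
  0: ok
  1: ok
  3: ok
  6: ok
  8: outside
witness against invariant: a·tau → 8

Answer: INVARIANT VIOLATED at state 8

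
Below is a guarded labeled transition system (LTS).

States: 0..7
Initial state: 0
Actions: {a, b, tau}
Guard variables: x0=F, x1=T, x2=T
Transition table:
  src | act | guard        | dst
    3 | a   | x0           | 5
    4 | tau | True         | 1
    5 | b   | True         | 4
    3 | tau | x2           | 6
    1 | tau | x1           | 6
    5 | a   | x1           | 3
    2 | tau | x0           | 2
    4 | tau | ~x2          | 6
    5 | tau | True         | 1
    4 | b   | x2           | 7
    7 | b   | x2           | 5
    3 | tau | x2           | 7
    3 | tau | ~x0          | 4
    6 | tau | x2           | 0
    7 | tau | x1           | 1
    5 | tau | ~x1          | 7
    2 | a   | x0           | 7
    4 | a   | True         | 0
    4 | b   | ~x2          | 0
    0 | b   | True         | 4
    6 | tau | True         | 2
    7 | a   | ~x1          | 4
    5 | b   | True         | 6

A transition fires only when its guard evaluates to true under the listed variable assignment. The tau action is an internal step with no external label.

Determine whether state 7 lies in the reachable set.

Answer: REACHABLE

Working:
16 transition(s) survive guard evaluation.
depth 0: {0}
depth 1: {4}  cumulative {0,4}
depth 2: {1,7}  cumulative {0,1,4,7}
depth 3: {5,6}  cumulative {0,1,4,5,6,7}
depth 4: {2,3}  cumulative {0,1,2,3,4,5,6,7}
Reachable = {0,1,2,3,4,5,6,7}
Path to 7: b·b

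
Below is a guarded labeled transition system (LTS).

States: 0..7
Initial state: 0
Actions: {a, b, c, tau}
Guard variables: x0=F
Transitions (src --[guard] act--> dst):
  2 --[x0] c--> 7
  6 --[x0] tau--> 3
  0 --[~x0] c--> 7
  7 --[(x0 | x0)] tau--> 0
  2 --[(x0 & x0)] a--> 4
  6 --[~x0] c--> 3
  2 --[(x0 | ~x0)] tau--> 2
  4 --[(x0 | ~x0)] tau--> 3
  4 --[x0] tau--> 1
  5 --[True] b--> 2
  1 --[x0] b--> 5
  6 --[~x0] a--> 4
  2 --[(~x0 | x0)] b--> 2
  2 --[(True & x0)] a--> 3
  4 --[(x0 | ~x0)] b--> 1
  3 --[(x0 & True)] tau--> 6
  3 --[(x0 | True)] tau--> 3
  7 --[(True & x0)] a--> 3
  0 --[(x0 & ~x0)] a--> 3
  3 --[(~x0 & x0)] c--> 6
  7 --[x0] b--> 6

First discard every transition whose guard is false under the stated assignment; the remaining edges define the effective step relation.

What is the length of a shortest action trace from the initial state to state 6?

BFS to 6:
  Layer 0: {0}
  Layer 1: {7}
6 never appears.

Answer: UNREACHABLE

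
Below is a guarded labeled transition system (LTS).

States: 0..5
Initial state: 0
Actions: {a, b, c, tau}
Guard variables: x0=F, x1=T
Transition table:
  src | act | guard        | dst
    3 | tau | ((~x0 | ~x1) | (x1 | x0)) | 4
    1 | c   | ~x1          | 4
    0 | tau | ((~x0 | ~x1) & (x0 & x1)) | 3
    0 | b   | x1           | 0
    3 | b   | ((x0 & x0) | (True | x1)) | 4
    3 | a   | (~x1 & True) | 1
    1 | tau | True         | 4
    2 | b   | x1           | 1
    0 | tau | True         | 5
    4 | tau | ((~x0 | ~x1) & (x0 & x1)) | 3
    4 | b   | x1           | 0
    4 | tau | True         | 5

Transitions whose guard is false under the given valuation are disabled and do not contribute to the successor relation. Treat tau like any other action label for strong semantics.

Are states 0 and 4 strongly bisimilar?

Compute ~ classes (split until stable):
  round 0: {{0,1,2,3,4,5}}
  round 1: {{0,3,4},{1},{2},{5}}
  round 2: {{0,4},{1},{2},{3},{5}}
5 equivalence class(es) (converged in 3)
[0]={0,4}  [4]={0,4}

Answer: BISIMILAR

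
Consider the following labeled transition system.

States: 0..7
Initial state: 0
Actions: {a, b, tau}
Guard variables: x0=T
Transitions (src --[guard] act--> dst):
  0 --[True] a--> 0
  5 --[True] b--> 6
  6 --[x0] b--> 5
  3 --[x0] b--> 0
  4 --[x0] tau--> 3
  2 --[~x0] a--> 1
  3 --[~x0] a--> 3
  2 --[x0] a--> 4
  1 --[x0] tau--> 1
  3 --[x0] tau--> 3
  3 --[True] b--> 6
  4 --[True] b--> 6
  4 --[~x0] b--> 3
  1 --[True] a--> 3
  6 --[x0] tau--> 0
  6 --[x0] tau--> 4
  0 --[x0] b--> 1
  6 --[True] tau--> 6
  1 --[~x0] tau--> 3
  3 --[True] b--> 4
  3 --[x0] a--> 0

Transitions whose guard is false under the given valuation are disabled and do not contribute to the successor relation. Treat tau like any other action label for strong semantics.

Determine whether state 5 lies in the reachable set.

Answer: REACHABLE

Working:
Guard filter leaves 17 enabled edge(s).
depth 0: {0}
depth 1: {1}  cumulative {0,1}
depth 2: {3}  cumulative {0,1,3}
depth 3: {4,6}  cumulative {0,1,3,4,6}
depth 4: {5}  cumulative {0,1,3,4,5,6}
Reach set: {0,1,3,4,5,6}
trace reaching 5: b·a·b·b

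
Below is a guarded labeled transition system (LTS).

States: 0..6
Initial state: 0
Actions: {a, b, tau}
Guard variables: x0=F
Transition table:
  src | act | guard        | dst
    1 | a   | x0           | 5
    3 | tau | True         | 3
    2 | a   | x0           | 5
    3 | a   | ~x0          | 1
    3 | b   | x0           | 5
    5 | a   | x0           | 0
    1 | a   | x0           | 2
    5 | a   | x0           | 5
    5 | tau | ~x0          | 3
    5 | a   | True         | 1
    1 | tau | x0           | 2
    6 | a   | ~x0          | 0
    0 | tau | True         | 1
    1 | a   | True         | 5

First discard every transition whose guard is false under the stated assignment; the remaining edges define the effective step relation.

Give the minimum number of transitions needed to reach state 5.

Answer: 2

Trace:
Breadth-first toward 5:
  Layer 0: {0}
  Layer 1: {1}
  Layer 2: {5}
depth(5)=2, e.g. tau·a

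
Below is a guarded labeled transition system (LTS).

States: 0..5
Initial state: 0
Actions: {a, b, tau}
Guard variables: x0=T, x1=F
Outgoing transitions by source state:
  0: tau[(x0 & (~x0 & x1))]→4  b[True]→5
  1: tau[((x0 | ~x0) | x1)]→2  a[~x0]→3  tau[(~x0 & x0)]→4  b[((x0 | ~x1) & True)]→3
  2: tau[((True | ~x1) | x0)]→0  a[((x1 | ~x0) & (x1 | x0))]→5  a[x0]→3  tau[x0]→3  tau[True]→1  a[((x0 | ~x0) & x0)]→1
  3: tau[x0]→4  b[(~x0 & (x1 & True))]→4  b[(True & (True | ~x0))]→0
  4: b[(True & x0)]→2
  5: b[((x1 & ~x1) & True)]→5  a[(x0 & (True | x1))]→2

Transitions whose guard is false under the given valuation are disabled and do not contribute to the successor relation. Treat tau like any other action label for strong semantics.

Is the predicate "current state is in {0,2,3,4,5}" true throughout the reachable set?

Answer: INVARIANT VIOLATED at state 1

Working:
Inv-set: {0,2,3,4,5}
Reachable = {0,1,2,3,4,5}
  0: ✓
  1: ✗ unsafe
  2: ✓
  3: ✓
  4: ✓
  5: ✓
counterexample path to 1: b·a·tau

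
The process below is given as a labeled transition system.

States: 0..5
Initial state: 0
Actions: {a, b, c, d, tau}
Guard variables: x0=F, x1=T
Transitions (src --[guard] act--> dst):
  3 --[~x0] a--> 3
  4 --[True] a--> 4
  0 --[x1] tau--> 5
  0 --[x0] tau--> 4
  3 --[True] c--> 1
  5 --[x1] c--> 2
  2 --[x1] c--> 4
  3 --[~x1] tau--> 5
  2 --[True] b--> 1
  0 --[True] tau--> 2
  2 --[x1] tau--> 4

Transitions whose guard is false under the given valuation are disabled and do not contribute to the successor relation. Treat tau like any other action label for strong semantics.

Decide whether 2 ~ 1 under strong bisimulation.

Compute ~ classes (split until stable):
  P[0] = {{0,1,2,3,4,5}}
  P[1] = {{0},{1},{2},{3},{4},{5}}
stable after 2 split(s): 6 block(s)
[2]={2}  [1]={1}

Answer: NOT BISIMILAR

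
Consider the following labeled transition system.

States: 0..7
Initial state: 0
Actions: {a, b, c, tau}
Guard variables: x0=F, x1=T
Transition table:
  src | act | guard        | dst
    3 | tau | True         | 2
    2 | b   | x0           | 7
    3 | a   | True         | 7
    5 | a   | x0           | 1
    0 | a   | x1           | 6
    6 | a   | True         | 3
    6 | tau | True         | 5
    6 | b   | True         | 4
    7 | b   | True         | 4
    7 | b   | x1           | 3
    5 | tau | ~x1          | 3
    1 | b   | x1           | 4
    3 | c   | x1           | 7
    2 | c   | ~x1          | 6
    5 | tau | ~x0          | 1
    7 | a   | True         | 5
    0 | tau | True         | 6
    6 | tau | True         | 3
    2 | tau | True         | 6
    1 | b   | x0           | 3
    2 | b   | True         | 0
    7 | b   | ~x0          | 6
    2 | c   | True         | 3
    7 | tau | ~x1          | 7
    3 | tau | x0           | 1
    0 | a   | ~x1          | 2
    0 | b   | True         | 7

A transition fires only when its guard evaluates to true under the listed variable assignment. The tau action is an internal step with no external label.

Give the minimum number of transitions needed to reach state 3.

Answer: 2

Working:
BFS to 3:
  Layer 0: {0}
  Layer 1: {6,7}
  Layer 2: {3,4,5}
depth(3)=2, e.g. a·a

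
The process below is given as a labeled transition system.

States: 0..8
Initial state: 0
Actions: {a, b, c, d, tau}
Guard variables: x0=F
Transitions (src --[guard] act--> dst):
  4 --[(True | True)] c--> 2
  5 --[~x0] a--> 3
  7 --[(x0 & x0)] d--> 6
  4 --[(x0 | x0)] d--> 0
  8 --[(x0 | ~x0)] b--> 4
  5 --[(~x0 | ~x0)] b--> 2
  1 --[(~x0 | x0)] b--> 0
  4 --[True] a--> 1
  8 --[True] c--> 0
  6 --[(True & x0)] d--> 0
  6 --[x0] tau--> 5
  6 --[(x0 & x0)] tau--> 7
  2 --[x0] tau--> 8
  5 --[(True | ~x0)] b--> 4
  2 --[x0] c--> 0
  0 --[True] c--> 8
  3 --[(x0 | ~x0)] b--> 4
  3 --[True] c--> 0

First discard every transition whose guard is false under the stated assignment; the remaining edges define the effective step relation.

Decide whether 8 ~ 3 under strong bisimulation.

Refine partition for ~:
  π0 = {{0,1,2,3,4,5,6,7,8}}
  π1 = {{0},{1},{2,6,7},{3,8},{4},{5}}
6 equivalence class(es) (converged in 2)
[8]={3,8}  [3]={3,8}

Answer: BISIMILAR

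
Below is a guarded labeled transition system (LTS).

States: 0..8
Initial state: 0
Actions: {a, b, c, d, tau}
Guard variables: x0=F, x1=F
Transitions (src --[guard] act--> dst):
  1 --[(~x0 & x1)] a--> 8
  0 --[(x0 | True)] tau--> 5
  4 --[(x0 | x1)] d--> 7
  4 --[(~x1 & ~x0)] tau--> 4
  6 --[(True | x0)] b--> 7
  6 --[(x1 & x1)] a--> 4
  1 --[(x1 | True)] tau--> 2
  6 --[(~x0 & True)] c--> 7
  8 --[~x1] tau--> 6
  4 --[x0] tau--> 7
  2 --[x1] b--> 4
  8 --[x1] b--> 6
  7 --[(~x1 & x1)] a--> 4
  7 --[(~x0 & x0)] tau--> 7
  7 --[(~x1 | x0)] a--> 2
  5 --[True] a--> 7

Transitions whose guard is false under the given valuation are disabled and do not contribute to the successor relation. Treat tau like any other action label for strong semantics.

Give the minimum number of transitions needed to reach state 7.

Answer: 2

Analysis:
BFS to 7:
  L0 = {0}
  L1 = {5}
  L2 = {7}
depth(7)=2, e.g. tau·a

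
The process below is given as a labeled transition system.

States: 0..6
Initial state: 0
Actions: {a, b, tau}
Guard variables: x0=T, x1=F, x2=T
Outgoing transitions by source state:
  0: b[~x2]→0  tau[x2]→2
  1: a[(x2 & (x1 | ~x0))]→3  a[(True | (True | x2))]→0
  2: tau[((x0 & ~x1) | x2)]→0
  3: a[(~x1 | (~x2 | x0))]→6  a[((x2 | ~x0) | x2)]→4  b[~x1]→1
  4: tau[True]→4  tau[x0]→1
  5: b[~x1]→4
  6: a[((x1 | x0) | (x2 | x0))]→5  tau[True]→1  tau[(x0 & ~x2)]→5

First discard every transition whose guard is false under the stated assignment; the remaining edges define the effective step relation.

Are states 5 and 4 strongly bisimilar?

Refine partition for ~:
  round 0: {{0,1,2,3,4,5,6}}
  round 1: {{0,2,4},{1},{3},{5},{6}}
  round 2: {{0,2},{1},{3},{4},{5},{6}}
stable after 3 split(s): 6 block(s)
[5]={5}  [4]={4}

Answer: NOT BISIMILAR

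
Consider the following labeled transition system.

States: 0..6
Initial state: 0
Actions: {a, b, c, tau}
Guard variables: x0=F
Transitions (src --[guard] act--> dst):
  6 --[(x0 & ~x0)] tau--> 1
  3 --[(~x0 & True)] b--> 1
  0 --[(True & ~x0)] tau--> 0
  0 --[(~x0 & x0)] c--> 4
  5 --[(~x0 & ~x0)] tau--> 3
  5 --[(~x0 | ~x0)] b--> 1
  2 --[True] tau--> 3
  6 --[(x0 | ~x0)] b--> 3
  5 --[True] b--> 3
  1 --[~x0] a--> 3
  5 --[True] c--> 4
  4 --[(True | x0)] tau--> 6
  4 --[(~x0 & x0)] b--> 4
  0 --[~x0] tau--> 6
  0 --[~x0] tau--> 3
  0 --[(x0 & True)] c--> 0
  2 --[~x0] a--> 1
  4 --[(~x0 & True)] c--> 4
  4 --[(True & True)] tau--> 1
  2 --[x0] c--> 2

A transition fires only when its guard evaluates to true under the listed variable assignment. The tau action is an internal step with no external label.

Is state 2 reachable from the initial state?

Answer: UNREACHABLE

Trace:
Guard filter leaves 15 enabled edge(s).
Layer 0: {0}
Layer 1: {3,6}  total {0,3,6}
Layer 2: {1}  total {0,1,3,6}
Reach set: {0,1,3,6}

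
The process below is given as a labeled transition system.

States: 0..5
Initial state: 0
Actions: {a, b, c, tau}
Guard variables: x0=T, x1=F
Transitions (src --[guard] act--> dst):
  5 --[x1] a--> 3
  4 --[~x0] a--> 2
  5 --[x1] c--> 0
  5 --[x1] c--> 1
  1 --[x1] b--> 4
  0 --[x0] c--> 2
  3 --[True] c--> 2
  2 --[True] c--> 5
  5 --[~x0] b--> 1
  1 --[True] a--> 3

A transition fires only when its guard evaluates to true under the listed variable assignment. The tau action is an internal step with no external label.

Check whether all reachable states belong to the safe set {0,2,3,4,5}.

Answer: INVARIANT HOLDS

Working:
Allowed set {0,2,3,4,5}
Reachable = {0,2,5}
  0: ok
  2: ok
  5: ok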